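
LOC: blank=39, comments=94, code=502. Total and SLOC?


Total LOC = blank + comment + code
Total LOC = 39 + 94 + 502 = 635
SLOC (source only) = code = 502

Total LOC: 635, SLOC: 502


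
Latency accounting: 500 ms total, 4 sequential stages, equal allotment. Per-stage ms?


Formula: per_stage = total_budget / stages
per_stage = 500 / 4
per_stage = 125.0 ms

125.0 ms


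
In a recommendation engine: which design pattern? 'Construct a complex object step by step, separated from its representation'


This matches the Builder pattern

Builder


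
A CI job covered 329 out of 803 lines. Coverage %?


Coverage = covered / total * 100
Coverage = 329 / 803 * 100
Coverage = 40.97%

40.97%


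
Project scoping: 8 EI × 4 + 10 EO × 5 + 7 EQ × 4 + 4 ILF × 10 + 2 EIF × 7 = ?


UFP = EI*4 + EO*5 + EQ*4 + ILF*10 + EIF*7
UFP = 8*4 + 10*5 + 7*4 + 4*10 + 2*7
UFP = 32 + 50 + 28 + 40 + 14
UFP = 164

164


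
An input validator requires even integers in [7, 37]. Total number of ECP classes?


Constraint: even integers in [7, 37]
Class 1: x < 7 — out-of-range invalid
Class 2: x in [7,37] but odd — wrong type invalid
Class 3: x in [7,37] and even — valid
Class 4: x > 37 — out-of-range invalid
Total equivalence classes: 4

4 equivalence classes


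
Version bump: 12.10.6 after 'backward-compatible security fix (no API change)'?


Current: 12.10.6
Change category: 'backward-compatible security fix (no API change)' → patch bump
SemVer rule: patch bump → increment PATCH (MAJOR and MINOR unchanged)
New: 12.10.7

12.10.7


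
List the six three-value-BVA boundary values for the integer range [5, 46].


Range: [5, 46]
Boundaries: just below min, min, min+1, max-1, max, just above max
Values: [4, 5, 6, 45, 46, 47]

[4, 5, 6, 45, 46, 47]


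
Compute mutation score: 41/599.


Mutation score = killed / total * 100
Mutation score = 41 / 599 * 100
Mutation score = 6.84%

6.84%


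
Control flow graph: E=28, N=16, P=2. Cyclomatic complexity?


Formula: V(G) = E - N + 2P
V(G) = 28 - 16 + 2*2
V(G) = 12 + 4
V(G) = 16

16


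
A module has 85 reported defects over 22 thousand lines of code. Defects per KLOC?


Defect density = defects / KLOC
Defect density = 85 / 22
Defect density = 3.864 defects/KLOC

3.864 defects/KLOC


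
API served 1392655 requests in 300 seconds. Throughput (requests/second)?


Formula: throughput = requests / seconds
throughput = 1392655 / 300
throughput = 4642.18 requests/second

4642.18 requests/second


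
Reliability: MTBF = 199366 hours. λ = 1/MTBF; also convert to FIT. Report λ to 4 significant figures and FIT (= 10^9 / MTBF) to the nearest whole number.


Formula: λ = 1 / MTBF; FIT = λ × 1e9 = 1e9 / MTBF
λ = 1 / 199366 ≈ 5.016e-06 failures/hour
FIT = 1e9 / 199366 ≈ 5016 failures per 1e9 hours (nearest whole number)

λ = 5.016e-06 /h, FIT = 5016


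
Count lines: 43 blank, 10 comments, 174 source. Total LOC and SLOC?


Total LOC = blank + comment + code
Total LOC = 43 + 10 + 174 = 227
SLOC (source only) = code = 174

Total LOC: 227, SLOC: 174


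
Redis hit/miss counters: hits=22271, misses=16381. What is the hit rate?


Formula: hit rate = hits / (hits + misses) * 100
hit rate = 22271 / (22271 + 16381) * 100
hit rate = 22271 / 38652 * 100
hit rate = 57.62%

57.62%


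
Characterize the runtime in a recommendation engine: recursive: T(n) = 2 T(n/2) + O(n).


Reasoning: master theorem case 2 (merge-sort recurrence)
Complexity: O(n log n)

O(n log n)


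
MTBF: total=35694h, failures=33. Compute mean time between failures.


Formula: MTBF = Total operating time / Number of failures
MTBF = 35694 / 33
MTBF = 1081.64 hours

1081.64 hours


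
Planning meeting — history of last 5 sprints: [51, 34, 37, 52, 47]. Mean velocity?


Formula: Avg velocity = Total points / Number of sprints
Points: [51, 34, 37, 52, 47]
Sum = 51 + 34 + 37 + 52 + 47 = 221
Avg velocity = 221 / 5 = 44.2 points/sprint

44.2 points/sprint


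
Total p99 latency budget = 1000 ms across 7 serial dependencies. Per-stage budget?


Formula: per_stage = total_budget / stages
per_stage = 1000 / 7
per_stage = 142.86 ms

142.86 ms


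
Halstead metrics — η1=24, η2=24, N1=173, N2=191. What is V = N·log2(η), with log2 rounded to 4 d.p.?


Formula: V = N * log2(η), where N = N1 + N2 and η = η1 + η2
η = 24 + 24 = 48
N = 173 + 191 = 364
log2(48) ≈ 5.5850
V = 364 * 5.5850 = 2032.94

2032.94


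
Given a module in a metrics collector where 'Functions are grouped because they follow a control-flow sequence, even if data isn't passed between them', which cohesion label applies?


Reasoning: Grouped by order of execution within a routine, not by data flow
Type: Procedural cohesion

Procedural cohesion


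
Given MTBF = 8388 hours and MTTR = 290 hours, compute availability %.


Availability = MTBF / (MTBF + MTTR)
Availability = 8388 / (8388 + 290)
Availability = 8388 / 8678
Availability = 96.6582%

96.6582%


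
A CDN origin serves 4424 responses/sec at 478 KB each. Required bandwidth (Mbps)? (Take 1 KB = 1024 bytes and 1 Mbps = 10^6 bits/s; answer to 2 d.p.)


Formula: Mbps = payload_bytes * RPS * 8 / 1e6
Payload per request = 478 KB = 478 * 1024 = 489472 bytes
Total bytes/sec = 489472 * 4424 = 2165424128
Total bits/sec = 2165424128 * 8 = 17323393024
Mbps = 17323393024 / 1e6 = 17323.39

17323.39 Mbps


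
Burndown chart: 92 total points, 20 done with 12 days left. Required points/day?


Formula: Required rate = Remaining points / Days left
Remaining = 92 - 20 = 72 points
Required rate = 72 / 12 = 6.0 points/day

6.0 points/day


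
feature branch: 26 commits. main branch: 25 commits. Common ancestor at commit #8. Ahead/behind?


Common ancestor: commit #8
feature commits after divergence: 26 - 8 = 18
main commits after divergence: 25 - 8 = 17
feature is 18 commits ahead of main
main is 17 commits ahead of feature

feature ahead: 18, main ahead: 17


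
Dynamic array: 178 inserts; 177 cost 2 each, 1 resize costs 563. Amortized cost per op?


Formula: Amortized cost = Total cost / Operations
Total cost = (177 * 2) + (1 * 563)
Total cost = 354 + 563 = 917
Amortized = 917 / 178 = 5.1517

5.1517


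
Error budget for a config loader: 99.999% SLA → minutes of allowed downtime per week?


Formula: allowed downtime = period * (100 - SLA) / 100
Period (week) = 10080 minutes
Unavailability fraction = (100 - 99.999) / 100
Allowed downtime = 10080 * (100 - 99.999) / 100
Allowed downtime = 0.1008 minutes

0.1008 minutes


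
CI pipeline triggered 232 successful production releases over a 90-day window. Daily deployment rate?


Formula: deployments per day = releases / days
= 232 / 90
= 2.578 deploys/day
(equivalently, 18.04 deploys/week)

2.578 deploys/day


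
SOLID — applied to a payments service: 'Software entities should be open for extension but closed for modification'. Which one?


This describes the Open/Closed Principle (OCP)

Open/Closed Principle (OCP)


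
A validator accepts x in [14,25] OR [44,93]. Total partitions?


Valid ranges: [14,25] and [44,93]
Class 1: x < 14 — invalid
Class 2: 14 ≤ x ≤ 25 — valid
Class 3: 25 < x < 44 — invalid (gap between ranges)
Class 4: 44 ≤ x ≤ 93 — valid
Class 5: x > 93 — invalid
Total equivalence classes: 5

5 equivalence classes


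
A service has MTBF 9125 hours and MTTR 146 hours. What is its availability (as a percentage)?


Availability = MTBF / (MTBF + MTTR)
Availability = 9125 / (9125 + 146)
Availability = 9125 / 9271
Availability = 98.4252%

98.4252%


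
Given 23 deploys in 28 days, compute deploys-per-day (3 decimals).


Formula: deployments per day = releases / days
= 23 / 28
= 0.821 deploys/day
(equivalently, 5.75 deploys/week)

0.821 deploys/day


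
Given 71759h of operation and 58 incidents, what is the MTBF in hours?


Formula: MTBF = Total operating time / Number of failures
MTBF = 71759 / 58
MTBF = 1237.22 hours

1237.22 hours


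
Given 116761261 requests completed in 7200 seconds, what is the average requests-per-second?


Formula: throughput = requests / seconds
throughput = 116761261 / 7200
throughput = 16216.84 requests/second

16216.84 requests/second


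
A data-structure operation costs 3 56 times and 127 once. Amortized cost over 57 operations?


Formula: Amortized cost = Total cost / Operations
Total cost = (56 * 3) + (1 * 127)
Total cost = 168 + 127 = 295
Amortized = 295 / 57 = 5.1754

5.1754


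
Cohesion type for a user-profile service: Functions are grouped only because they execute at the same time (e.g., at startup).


Reasoning: Related by timing only
Type: Temporal cohesion

Temporal cohesion


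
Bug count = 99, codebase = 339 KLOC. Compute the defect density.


Defect density = defects / KLOC
Defect density = 99 / 339
Defect density = 0.292 defects/KLOC

0.292 defects/KLOC


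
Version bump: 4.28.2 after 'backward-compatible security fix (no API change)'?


Current: 4.28.2
Change category: 'backward-compatible security fix (no API change)' → patch bump
SemVer rule: patch bump → increment PATCH (MAJOR and MINOR unchanged)
New: 4.28.3

4.28.3


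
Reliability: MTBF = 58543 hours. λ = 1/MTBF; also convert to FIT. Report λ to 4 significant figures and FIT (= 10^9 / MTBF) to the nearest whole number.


Formula: λ = 1 / MTBF; FIT = λ × 1e9 = 1e9 / MTBF
λ = 1 / 58543 ≈ 1.708e-05 failures/hour
FIT = 1e9 / 58543 ≈ 17081 failures per 1e9 hours (nearest whole number)

λ = 1.708e-05 /h, FIT = 17081


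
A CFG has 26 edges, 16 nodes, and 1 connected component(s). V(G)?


Formula: V(G) = E - N + 2P
V(G) = 26 - 16 + 2*1
V(G) = 10 + 2
V(G) = 12

12


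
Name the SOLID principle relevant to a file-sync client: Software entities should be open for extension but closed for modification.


This describes the Open/Closed Principle (OCP)

Open/Closed Principle (OCP)


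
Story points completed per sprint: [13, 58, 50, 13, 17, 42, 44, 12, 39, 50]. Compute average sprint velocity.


Formula: Avg velocity = Total points / Number of sprints
Points: [13, 58, 50, 13, 17, 42, 44, 12, 39, 50]
Sum = 13 + 58 + 50 + 13 + 17 + 42 + 44 + 12 + 39 + 50 = 338
Avg velocity = 338 / 10 = 33.8 points/sprint

33.8 points/sprint


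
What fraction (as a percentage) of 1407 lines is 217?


Coverage = covered / total * 100
Coverage = 217 / 1407 * 100
Coverage = 15.42%

15.42%


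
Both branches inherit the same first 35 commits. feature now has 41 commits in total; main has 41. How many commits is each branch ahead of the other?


Common ancestor: commit #35
feature commits after divergence: 41 - 35 = 6
main commits after divergence: 41 - 35 = 6
feature is 6 commits ahead of main
main is 6 commits ahead of feature

feature ahead: 6, main ahead: 6


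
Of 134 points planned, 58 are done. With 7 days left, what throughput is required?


Formula: Required rate = Remaining points / Days left
Remaining = 134 - 58 = 76 points
Required rate = 76 / 7 = 10.86 points/day

10.86 points/day


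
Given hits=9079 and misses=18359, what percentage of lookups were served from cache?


Formula: hit rate = hits / (hits + misses) * 100
hit rate = 9079 / (9079 + 18359) * 100
hit rate = 9079 / 27438 * 100
hit rate = 33.09%

33.09%


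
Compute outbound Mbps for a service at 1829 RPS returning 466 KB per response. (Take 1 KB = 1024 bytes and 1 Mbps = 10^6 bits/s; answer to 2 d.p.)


Formula: Mbps = payload_bytes * RPS * 8 / 1e6
Payload per request = 466 KB = 466 * 1024 = 477184 bytes
Total bytes/sec = 477184 * 1829 = 872769536
Total bits/sec = 872769536 * 8 = 6982156288
Mbps = 6982156288 / 1e6 = 6982.16

6982.16 Mbps


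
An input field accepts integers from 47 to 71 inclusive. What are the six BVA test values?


Range: [47, 71]
Boundaries: just below min, min, min+1, max-1, max, just above max
Values: [46, 47, 48, 70, 71, 72]

[46, 47, 48, 70, 71, 72]


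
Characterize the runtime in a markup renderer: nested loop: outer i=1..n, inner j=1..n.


Reasoning: n iterations times n iterations
Complexity: O(n^2)

O(n^2)


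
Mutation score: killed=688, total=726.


Mutation score = killed / total * 100
Mutation score = 688 / 726 * 100
Mutation score = 94.77%

94.77%


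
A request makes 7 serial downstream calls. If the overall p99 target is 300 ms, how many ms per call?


Formula: per_stage = total_budget / stages
per_stage = 300 / 7
per_stage = 42.86 ms

42.86 ms


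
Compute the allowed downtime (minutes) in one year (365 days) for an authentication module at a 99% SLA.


Formula: allowed downtime = period * (100 - SLA) / 100
Period (year (365 days)) = 525600 minutes
Unavailability fraction = (100 - 99.0) / 100
Allowed downtime = 525600 * (100 - 99.0) / 100
Allowed downtime = 5256.0 minutes

5256.0 minutes


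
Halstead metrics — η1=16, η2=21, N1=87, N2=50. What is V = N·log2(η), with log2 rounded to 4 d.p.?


Formula: V = N * log2(η), where N = N1 + N2 and η = η1 + η2
η = 16 + 21 = 37
N = 87 + 50 = 137
log2(37) ≈ 5.2095
V = 137 * 5.2095 = 713.70

713.70


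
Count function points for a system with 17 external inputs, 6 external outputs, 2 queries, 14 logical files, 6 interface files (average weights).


UFP = EI*4 + EO*5 + EQ*4 + ILF*10 + EIF*7
UFP = 17*4 + 6*5 + 2*4 + 14*10 + 6*7
UFP = 68 + 30 + 8 + 140 + 42
UFP = 288

288


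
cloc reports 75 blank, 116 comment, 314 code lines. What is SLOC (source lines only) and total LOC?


Total LOC = blank + comment + code
Total LOC = 75 + 116 + 314 = 505
SLOC (source only) = code = 314

Total LOC: 505, SLOC: 314


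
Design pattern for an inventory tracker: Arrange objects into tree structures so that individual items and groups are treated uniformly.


This matches the Composite pattern

Composite


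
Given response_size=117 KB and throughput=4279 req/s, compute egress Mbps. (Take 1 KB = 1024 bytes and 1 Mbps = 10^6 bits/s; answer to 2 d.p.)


Formula: Mbps = payload_bytes * RPS * 8 / 1e6
Payload per request = 117 KB = 117 * 1024 = 119808 bytes
Total bytes/sec = 119808 * 4279 = 512658432
Total bits/sec = 512658432 * 8 = 4101267456
Mbps = 4101267456 / 1e6 = 4101.27

4101.27 Mbps


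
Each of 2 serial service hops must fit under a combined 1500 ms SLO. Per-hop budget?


Formula: per_stage = total_budget / stages
per_stage = 1500 / 2
per_stage = 750.0 ms

750.0 ms


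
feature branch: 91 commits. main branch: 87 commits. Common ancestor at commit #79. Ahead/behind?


Common ancestor: commit #79
feature commits after divergence: 91 - 79 = 12
main commits after divergence: 87 - 79 = 8
feature is 12 commits ahead of main
main is 8 commits ahead of feature

feature ahead: 12, main ahead: 8


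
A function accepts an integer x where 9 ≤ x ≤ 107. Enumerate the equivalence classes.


Valid range: [9, 107]
Class 1: x < 9 — invalid
Class 2: 9 ≤ x ≤ 107 — valid
Class 3: x > 107 — invalid
Total equivalence classes: 3

3 equivalence classes


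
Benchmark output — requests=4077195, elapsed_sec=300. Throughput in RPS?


Formula: throughput = requests / seconds
throughput = 4077195 / 300
throughput = 13590.65 requests/second

13590.65 requests/second


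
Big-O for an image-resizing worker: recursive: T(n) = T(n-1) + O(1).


Reasoning: linear recursion with constant work per frame
Complexity: O(n)

O(n)


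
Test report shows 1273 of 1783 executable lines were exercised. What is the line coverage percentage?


Coverage = covered / total * 100
Coverage = 1273 / 1783 * 100
Coverage = 71.4%

71.4%


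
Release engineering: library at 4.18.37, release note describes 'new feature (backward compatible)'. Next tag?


Current: 4.18.37
Change category: 'new feature (backward compatible)' → minor bump
SemVer rule: minor bump → increment MINOR, reset PATCH to 0 (MAJOR unchanged)
New: 4.19.0

4.19.0


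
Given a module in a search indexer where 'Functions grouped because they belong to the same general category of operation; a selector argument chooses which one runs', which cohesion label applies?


Reasoning: Grouped by category of activity, not by data or sequence
Type: Logical cohesion

Logical cohesion


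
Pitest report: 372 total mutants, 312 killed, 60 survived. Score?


Mutation score = killed / total * 100
Mutation score = 312 / 372 * 100
Mutation score = 83.87%

83.87%


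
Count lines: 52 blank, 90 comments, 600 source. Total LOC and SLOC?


Total LOC = blank + comment + code
Total LOC = 52 + 90 + 600 = 742
SLOC (source only) = code = 600

Total LOC: 742, SLOC: 600


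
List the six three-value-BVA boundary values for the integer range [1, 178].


Range: [1, 178]
Boundaries: just below min, min, min+1, max-1, max, just above max
Values: [0, 1, 2, 177, 178, 179]

[0, 1, 2, 177, 178, 179]


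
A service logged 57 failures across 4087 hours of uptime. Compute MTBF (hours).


Formula: MTBF = Total operating time / Number of failures
MTBF = 4087 / 57
MTBF = 71.7 hours

71.7 hours


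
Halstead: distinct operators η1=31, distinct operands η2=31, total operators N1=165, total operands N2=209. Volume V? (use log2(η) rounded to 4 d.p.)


Formula: V = N * log2(η), where N = N1 + N2 and η = η1 + η2
η = 31 + 31 = 62
N = 165 + 209 = 374
log2(62) ≈ 5.9542
V = 374 * 5.9542 = 2226.87

2226.87


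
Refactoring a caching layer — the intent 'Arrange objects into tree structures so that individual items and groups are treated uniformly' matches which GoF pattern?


This matches the Composite pattern

Composite


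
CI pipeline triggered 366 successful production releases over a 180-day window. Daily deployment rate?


Formula: deployments per day = releases / days
= 366 / 180
= 2.033 deploys/day
(equivalently, 14.23 deploys/week)

2.033 deploys/day


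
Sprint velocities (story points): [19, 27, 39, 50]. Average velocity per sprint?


Formula: Avg velocity = Total points / Number of sprints
Points: [19, 27, 39, 50]
Sum = 19 + 27 + 39 + 50 = 135
Avg velocity = 135 / 4 = 33.75 points/sprint

33.75 points/sprint


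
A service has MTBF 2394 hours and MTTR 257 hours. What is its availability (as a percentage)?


Availability = MTBF / (MTBF + MTTR)
Availability = 2394 / (2394 + 257)
Availability = 2394 / 2651
Availability = 90.3055%

90.3055%


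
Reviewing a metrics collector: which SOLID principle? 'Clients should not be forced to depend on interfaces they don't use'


This describes the Interface Segregation Principle (ISP)

Interface Segregation Principle (ISP)


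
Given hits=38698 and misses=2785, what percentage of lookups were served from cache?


Formula: hit rate = hits / (hits + misses) * 100
hit rate = 38698 / (38698 + 2785) * 100
hit rate = 38698 / 41483 * 100
hit rate = 93.29%

93.29%


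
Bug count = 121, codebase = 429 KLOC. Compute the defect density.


Defect density = defects / KLOC
Defect density = 121 / 429
Defect density = 0.282 defects/KLOC

0.282 defects/KLOC


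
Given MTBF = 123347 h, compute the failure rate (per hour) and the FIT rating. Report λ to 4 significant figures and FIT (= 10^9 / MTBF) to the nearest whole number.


Formula: λ = 1 / MTBF; FIT = λ × 1e9 = 1e9 / MTBF
λ = 1 / 123347 ≈ 8.107e-06 failures/hour
FIT = 1e9 / 123347 ≈ 8107 failures per 1e9 hours (nearest whole number)

λ = 8.107e-06 /h, FIT = 8107


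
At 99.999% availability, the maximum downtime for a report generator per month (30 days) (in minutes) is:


Formula: allowed downtime = period * (100 - SLA) / 100
Period (month (30 days)) = 43200 minutes
Unavailability fraction = (100 - 99.999) / 100
Allowed downtime = 43200 * (100 - 99.999) / 100
Allowed downtime = 0.432 minutes

0.432 minutes


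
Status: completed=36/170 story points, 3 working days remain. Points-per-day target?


Formula: Required rate = Remaining points / Days left
Remaining = 170 - 36 = 134 points
Required rate = 134 / 3 = 44.67 points/day

44.67 points/day


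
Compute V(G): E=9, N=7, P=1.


Formula: V(G) = E - N + 2P
V(G) = 9 - 7 + 2*1
V(G) = 2 + 2
V(G) = 4

4


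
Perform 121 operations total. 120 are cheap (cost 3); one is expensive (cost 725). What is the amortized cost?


Formula: Amortized cost = Total cost / Operations
Total cost = (120 * 3) + (1 * 725)
Total cost = 360 + 725 = 1085
Amortized = 1085 / 121 = 8.9669

8.9669


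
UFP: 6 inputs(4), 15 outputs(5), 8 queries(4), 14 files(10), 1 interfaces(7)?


UFP = EI*4 + EO*5 + EQ*4 + ILF*10 + EIF*7
UFP = 6*4 + 15*5 + 8*4 + 14*10 + 1*7
UFP = 24 + 75 + 32 + 140 + 7
UFP = 278

278


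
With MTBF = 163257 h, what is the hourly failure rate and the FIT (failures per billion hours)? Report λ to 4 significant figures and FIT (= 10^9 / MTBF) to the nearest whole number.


Formula: λ = 1 / MTBF; FIT = λ × 1e9 = 1e9 / MTBF
λ = 1 / 163257 ≈ 6.125e-06 failures/hour
FIT = 1e9 / 163257 ≈ 6125 failures per 1e9 hours (nearest whole number)

λ = 6.125e-06 /h, FIT = 6125


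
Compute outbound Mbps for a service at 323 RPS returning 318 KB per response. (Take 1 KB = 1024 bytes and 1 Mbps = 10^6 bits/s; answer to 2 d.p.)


Formula: Mbps = payload_bytes * RPS * 8 / 1e6
Payload per request = 318 KB = 318 * 1024 = 325632 bytes
Total bytes/sec = 325632 * 323 = 105179136
Total bits/sec = 105179136 * 8 = 841433088
Mbps = 841433088 / 1e6 = 841.43

841.43 Mbps


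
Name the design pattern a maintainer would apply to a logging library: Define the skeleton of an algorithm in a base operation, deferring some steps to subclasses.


This matches the Template Method pattern

Template Method


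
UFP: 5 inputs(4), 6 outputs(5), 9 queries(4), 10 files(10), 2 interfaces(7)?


UFP = EI*4 + EO*5 + EQ*4 + ILF*10 + EIF*7
UFP = 5*4 + 6*5 + 9*4 + 10*10 + 2*7
UFP = 20 + 30 + 36 + 100 + 14
UFP = 200

200


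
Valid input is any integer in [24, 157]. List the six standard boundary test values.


Range: [24, 157]
Boundaries: just below min, min, min+1, max-1, max, just above max
Values: [23, 24, 25, 156, 157, 158]

[23, 24, 25, 156, 157, 158]


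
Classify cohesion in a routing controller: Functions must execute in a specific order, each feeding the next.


Reasoning: Output of one is input to next
Type: Sequential cohesion

Sequential cohesion


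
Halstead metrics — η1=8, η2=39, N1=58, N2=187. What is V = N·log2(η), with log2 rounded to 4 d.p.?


Formula: V = N * log2(η), where N = N1 + N2 and η = η1 + η2
η = 8 + 39 = 47
N = 58 + 187 = 245
log2(47) ≈ 5.5546
V = 245 * 5.5546 = 1360.88

1360.88


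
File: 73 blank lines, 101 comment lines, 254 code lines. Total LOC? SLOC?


Total LOC = blank + comment + code
Total LOC = 73 + 101 + 254 = 428
SLOC (source only) = code = 254

Total LOC: 428, SLOC: 254


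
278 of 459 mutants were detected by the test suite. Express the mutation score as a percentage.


Mutation score = killed / total * 100
Mutation score = 278 / 459 * 100
Mutation score = 60.57%

60.57%


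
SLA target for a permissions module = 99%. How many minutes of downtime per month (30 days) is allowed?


Formula: allowed downtime = period * (100 - SLA) / 100
Period (month (30 days)) = 43200 minutes
Unavailability fraction = (100 - 99.0) / 100
Allowed downtime = 43200 * (100 - 99.0) / 100
Allowed downtime = 432.0 minutes

432.0 minutes


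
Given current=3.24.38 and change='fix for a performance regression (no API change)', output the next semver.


Current: 3.24.38
Change category: 'fix for a performance regression (no API change)' → patch bump
SemVer rule: patch bump → increment PATCH (MAJOR and MINOR unchanged)
New: 3.24.39

3.24.39


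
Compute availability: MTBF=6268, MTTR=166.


Availability = MTBF / (MTBF + MTTR)
Availability = 6268 / (6268 + 166)
Availability = 6268 / 6434
Availability = 97.42%

97.42%


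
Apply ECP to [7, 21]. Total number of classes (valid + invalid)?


Valid range: [7, 21]
Class 1: x < 7 — invalid
Class 2: 7 ≤ x ≤ 21 — valid
Class 3: x > 21 — invalid
Total equivalence classes: 3

3 equivalence classes


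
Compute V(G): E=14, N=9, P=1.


Formula: V(G) = E - N + 2P
V(G) = 14 - 9 + 2*1
V(G) = 5 + 2
V(G) = 7

7


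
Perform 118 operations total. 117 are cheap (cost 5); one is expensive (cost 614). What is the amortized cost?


Formula: Amortized cost = Total cost / Operations
Total cost = (117 * 5) + (1 * 614)
Total cost = 585 + 614 = 1199
Amortized = 1199 / 118 = 10.161

10.161


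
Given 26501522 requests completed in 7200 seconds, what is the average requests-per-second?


Formula: throughput = requests / seconds
throughput = 26501522 / 7200
throughput = 3680.77 requests/second

3680.77 requests/second


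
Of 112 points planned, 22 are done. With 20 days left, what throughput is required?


Formula: Required rate = Remaining points / Days left
Remaining = 112 - 22 = 90 points
Required rate = 90 / 20 = 4.5 points/day

4.5 points/day


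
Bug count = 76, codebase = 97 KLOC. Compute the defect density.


Defect density = defects / KLOC
Defect density = 76 / 97
Defect density = 0.784 defects/KLOC

0.784 defects/KLOC


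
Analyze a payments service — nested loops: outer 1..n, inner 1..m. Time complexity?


Reasoning: product of independent bounds
Complexity: O(n*m)

O(n*m)


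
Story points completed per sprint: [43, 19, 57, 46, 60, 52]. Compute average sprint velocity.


Formula: Avg velocity = Total points / Number of sprints
Points: [43, 19, 57, 46, 60, 52]
Sum = 43 + 19 + 57 + 46 + 60 + 52 = 277
Avg velocity = 277 / 6 = 46.17 points/sprint

46.17 points/sprint


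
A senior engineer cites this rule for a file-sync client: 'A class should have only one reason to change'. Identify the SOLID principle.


This describes the Single Responsibility Principle (SRP)

Single Responsibility Principle (SRP)


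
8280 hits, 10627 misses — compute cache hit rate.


Formula: hit rate = hits / (hits + misses) * 100
hit rate = 8280 / (8280 + 10627) * 100
hit rate = 8280 / 18907 * 100
hit rate = 43.79%

43.79%


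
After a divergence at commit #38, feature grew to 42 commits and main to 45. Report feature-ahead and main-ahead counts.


Common ancestor: commit #38
feature commits after divergence: 42 - 38 = 4
main commits after divergence: 45 - 38 = 7
feature is 4 commits ahead of main
main is 7 commits ahead of feature

feature ahead: 4, main ahead: 7


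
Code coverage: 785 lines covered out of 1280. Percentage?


Coverage = covered / total * 100
Coverage = 785 / 1280 * 100
Coverage = 61.33%

61.33%


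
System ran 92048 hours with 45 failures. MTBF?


Formula: MTBF = Total operating time / Number of failures
MTBF = 92048 / 45
MTBF = 2045.51 hours

2045.51 hours


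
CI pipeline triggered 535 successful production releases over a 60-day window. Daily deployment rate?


Formula: deployments per day = releases / days
= 535 / 60
= 8.917 deploys/day
(equivalently, 62.42 deploys/week)

8.917 deploys/day


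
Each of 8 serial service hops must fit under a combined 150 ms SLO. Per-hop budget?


Formula: per_stage = total_budget / stages
per_stage = 150 / 8
per_stage = 18.75 ms

18.75 ms


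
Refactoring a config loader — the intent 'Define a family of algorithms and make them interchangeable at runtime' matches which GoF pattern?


This matches the Strategy pattern

Strategy


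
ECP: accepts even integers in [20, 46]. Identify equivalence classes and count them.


Constraint: even integers in [20, 46]
Class 1: x < 20 — out-of-range invalid
Class 2: x in [20,46] but odd — wrong type invalid
Class 3: x in [20,46] and even — valid
Class 4: x > 46 — out-of-range invalid
Total equivalence classes: 4

4 equivalence classes


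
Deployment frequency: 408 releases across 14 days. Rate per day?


Formula: deployments per day = releases / days
= 408 / 14
= 29.143 deploys/day
(equivalently, 204.0 deploys/week)

29.143 deploys/day


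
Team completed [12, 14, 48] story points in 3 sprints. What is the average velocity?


Formula: Avg velocity = Total points / Number of sprints
Points: [12, 14, 48]
Sum = 12 + 14 + 48 = 74
Avg velocity = 74 / 3 = 24.67 points/sprint

24.67 points/sprint


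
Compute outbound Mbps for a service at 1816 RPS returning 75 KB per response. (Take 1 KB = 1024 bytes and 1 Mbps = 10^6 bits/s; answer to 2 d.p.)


Formula: Mbps = payload_bytes * RPS * 8 / 1e6
Payload per request = 75 KB = 75 * 1024 = 76800 bytes
Total bytes/sec = 76800 * 1816 = 139468800
Total bits/sec = 139468800 * 8 = 1115750400
Mbps = 1115750400 / 1e6 = 1115.75

1115.75 Mbps


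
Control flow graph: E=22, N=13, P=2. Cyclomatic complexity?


Formula: V(G) = E - N + 2P
V(G) = 22 - 13 + 2*2
V(G) = 9 + 4
V(G) = 13

13


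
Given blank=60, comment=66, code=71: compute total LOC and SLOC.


Total LOC = blank + comment + code
Total LOC = 60 + 66 + 71 = 197
SLOC (source only) = code = 71

Total LOC: 197, SLOC: 71


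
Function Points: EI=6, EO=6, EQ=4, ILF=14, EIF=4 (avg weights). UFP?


UFP = EI*4 + EO*5 + EQ*4 + ILF*10 + EIF*7
UFP = 6*4 + 6*5 + 4*4 + 14*10 + 4*7
UFP = 24 + 30 + 16 + 140 + 28
UFP = 238

238


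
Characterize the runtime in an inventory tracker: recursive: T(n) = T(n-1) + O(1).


Reasoning: linear recursion with constant work per frame
Complexity: O(n)

O(n)


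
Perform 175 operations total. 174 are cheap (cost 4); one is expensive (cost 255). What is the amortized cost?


Formula: Amortized cost = Total cost / Operations
Total cost = (174 * 4) + (1 * 255)
Total cost = 696 + 255 = 951
Amortized = 951 / 175 = 5.4343

5.4343


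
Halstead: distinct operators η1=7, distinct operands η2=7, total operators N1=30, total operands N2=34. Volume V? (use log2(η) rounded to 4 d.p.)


Formula: V = N * log2(η), where N = N1 + N2 and η = η1 + η2
η = 7 + 7 = 14
N = 30 + 34 = 64
log2(14) ≈ 3.8074
V = 64 * 3.8074 = 243.67

243.67


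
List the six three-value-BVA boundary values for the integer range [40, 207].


Range: [40, 207]
Boundaries: just below min, min, min+1, max-1, max, just above max
Values: [39, 40, 41, 206, 207, 208]

[39, 40, 41, 206, 207, 208]


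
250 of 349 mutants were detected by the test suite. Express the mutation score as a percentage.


Mutation score = killed / total * 100
Mutation score = 250 / 349 * 100
Mutation score = 71.63%

71.63%


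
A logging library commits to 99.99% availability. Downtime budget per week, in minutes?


Formula: allowed downtime = period * (100 - SLA) / 100
Period (week) = 10080 minutes
Unavailability fraction = (100 - 99.99) / 100
Allowed downtime = 10080 * (100 - 99.99) / 100
Allowed downtime = 1.008 minutes

1.008 minutes


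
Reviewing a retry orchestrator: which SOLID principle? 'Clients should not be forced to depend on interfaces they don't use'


This describes the Interface Segregation Principle (ISP)

Interface Segregation Principle (ISP)


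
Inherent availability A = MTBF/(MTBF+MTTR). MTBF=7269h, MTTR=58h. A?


Availability = MTBF / (MTBF + MTTR)
Availability = 7269 / (7269 + 58)
Availability = 7269 / 7327
Availability = 99.2084%

99.2084%


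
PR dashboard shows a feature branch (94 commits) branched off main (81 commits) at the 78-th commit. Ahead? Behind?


Common ancestor: commit #78
feature commits after divergence: 94 - 78 = 16
main commits after divergence: 81 - 78 = 3
feature is 16 commits ahead of main
main is 3 commits ahead of feature

feature ahead: 16, main ahead: 3


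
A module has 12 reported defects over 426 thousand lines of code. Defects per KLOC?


Defect density = defects / KLOC
Defect density = 12 / 426
Defect density = 0.028 defects/KLOC

0.028 defects/KLOC


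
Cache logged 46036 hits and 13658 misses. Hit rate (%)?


Formula: hit rate = hits / (hits + misses) * 100
hit rate = 46036 / (46036 + 13658) * 100
hit rate = 46036 / 59694 * 100
hit rate = 77.12%

77.12%


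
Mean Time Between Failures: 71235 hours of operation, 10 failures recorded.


Formula: MTBF = Total operating time / Number of failures
MTBF = 71235 / 10
MTBF = 7123.5 hours

7123.5 hours


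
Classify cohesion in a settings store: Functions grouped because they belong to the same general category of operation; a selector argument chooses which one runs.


Reasoning: Grouped by category of activity, not by data or sequence
Type: Logical cohesion

Logical cohesion


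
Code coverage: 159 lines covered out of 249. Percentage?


Coverage = covered / total * 100
Coverage = 159 / 249 * 100
Coverage = 63.86%

63.86%


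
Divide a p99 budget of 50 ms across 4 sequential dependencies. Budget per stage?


Formula: per_stage = total_budget / stages
per_stage = 50 / 4
per_stage = 12.5 ms

12.5 ms


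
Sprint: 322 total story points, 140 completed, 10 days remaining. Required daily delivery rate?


Formula: Required rate = Remaining points / Days left
Remaining = 322 - 140 = 182 points
Required rate = 182 / 10 = 18.2 points/day

18.2 points/day


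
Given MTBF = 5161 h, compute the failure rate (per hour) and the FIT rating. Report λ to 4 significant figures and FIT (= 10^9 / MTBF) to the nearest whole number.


Formula: λ = 1 / MTBF; FIT = λ × 1e9 = 1e9 / MTBF
λ = 1 / 5161 ≈ 1.938e-04 failures/hour
FIT = 1e9 / 5161 ≈ 193761 failures per 1e9 hours (nearest whole number)

λ = 1.938e-04 /h, FIT = 193761


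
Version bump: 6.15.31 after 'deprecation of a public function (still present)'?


Current: 6.15.31
Change category: 'deprecation of a public function (still present)' → minor bump
SemVer rule: minor bump → increment MINOR, reset PATCH to 0 (MAJOR unchanged)
New: 6.16.0

6.16.0


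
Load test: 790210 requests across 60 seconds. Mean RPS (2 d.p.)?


Formula: throughput = requests / seconds
throughput = 790210 / 60
throughput = 13170.17 requests/second

13170.17 requests/second


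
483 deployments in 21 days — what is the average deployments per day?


Formula: deployments per day = releases / days
= 483 / 21
= 23.0 deploys/day
(equivalently, 161.0 deploys/week)

23.0 deploys/day


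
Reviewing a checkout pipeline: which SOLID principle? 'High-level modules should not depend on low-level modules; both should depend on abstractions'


This describes the Dependency Inversion Principle (DIP)

Dependency Inversion Principle (DIP)


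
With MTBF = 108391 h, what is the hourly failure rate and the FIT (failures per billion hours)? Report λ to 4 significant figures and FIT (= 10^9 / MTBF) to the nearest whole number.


Formula: λ = 1 / MTBF; FIT = λ × 1e9 = 1e9 / MTBF
λ = 1 / 108391 ≈ 9.226e-06 failures/hour
FIT = 1e9 / 108391 ≈ 9226 failures per 1e9 hours (nearest whole number)

λ = 9.226e-06 /h, FIT = 9226


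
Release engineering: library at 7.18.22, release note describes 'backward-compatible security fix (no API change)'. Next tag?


Current: 7.18.22
Change category: 'backward-compatible security fix (no API change)' → patch bump
SemVer rule: patch bump → increment PATCH (MAJOR and MINOR unchanged)
New: 7.18.23

7.18.23


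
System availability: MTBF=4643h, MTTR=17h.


Availability = MTBF / (MTBF + MTTR)
Availability = 4643 / (4643 + 17)
Availability = 4643 / 4660
Availability = 99.6352%

99.6352%


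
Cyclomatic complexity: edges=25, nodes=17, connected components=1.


Formula: V(G) = E - N + 2P
V(G) = 25 - 17 + 2*1
V(G) = 8 + 2
V(G) = 10

10


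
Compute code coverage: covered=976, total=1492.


Coverage = covered / total * 100
Coverage = 976 / 1492 * 100
Coverage = 65.42%

65.42%


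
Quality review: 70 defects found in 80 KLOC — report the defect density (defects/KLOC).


Defect density = defects / KLOC
Defect density = 70 / 80
Defect density = 0.875 defects/KLOC

0.875 defects/KLOC


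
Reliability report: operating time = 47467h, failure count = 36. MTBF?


Formula: MTBF = Total operating time / Number of failures
MTBF = 47467 / 36
MTBF = 1318.53 hours

1318.53 hours


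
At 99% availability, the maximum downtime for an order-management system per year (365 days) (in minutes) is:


Formula: allowed downtime = period * (100 - SLA) / 100
Period (year (365 days)) = 525600 minutes
Unavailability fraction = (100 - 99.0) / 100
Allowed downtime = 525600 * (100 - 99.0) / 100
Allowed downtime = 5256.0 minutes

5256.0 minutes


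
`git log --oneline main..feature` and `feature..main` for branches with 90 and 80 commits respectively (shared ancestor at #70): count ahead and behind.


Common ancestor: commit #70
feature commits after divergence: 90 - 70 = 20
main commits after divergence: 80 - 70 = 10
feature is 20 commits ahead of main
main is 10 commits ahead of feature

feature ahead: 20, main ahead: 10


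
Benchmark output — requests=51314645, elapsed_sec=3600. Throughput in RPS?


Formula: throughput = requests / seconds
throughput = 51314645 / 3600
throughput = 14254.07 requests/second

14254.07 requests/second


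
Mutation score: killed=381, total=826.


Mutation score = killed / total * 100
Mutation score = 381 / 826 * 100
Mutation score = 46.13%

46.13%


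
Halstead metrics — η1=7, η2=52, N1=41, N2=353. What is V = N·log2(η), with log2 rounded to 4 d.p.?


Formula: V = N * log2(η), where N = N1 + N2 and η = η1 + η2
η = 7 + 52 = 59
N = 41 + 353 = 394
log2(59) ≈ 5.8826
V = 394 * 5.8826 = 2317.74

2317.74


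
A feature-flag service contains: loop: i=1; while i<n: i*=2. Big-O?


Reasoning: i doubles each step so iterations are log2(n)
Complexity: O(log n)

O(log n)


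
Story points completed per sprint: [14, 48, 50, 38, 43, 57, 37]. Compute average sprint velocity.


Formula: Avg velocity = Total points / Number of sprints
Points: [14, 48, 50, 38, 43, 57, 37]
Sum = 14 + 48 + 50 + 38 + 43 + 57 + 37 = 287
Avg velocity = 287 / 7 = 41.0 points/sprint

41.0 points/sprint


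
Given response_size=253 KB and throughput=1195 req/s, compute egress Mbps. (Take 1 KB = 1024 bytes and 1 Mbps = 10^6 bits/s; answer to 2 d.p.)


Formula: Mbps = payload_bytes * RPS * 8 / 1e6
Payload per request = 253 KB = 253 * 1024 = 259072 bytes
Total bytes/sec = 259072 * 1195 = 309591040
Total bits/sec = 309591040 * 8 = 2476728320
Mbps = 2476728320 / 1e6 = 2476.73

2476.73 Mbps


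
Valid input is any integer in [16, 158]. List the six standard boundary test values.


Range: [16, 158]
Boundaries: just below min, min, min+1, max-1, max, just above max
Values: [15, 16, 17, 157, 158, 159]

[15, 16, 17, 157, 158, 159]


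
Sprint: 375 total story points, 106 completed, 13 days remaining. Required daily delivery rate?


Formula: Required rate = Remaining points / Days left
Remaining = 375 - 106 = 269 points
Required rate = 269 / 13 = 20.69 points/day

20.69 points/day


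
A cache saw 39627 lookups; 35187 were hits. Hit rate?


Formula: hit rate = hits / (hits + misses) * 100
hit rate = 35187 / (35187 + 4440) * 100
hit rate = 35187 / 39627 * 100
hit rate = 88.8%

88.8%


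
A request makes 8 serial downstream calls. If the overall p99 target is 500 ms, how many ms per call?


Formula: per_stage = total_budget / stages
per_stage = 500 / 8
per_stage = 62.5 ms

62.5 ms


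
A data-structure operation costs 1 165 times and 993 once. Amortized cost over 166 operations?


Formula: Amortized cost = Total cost / Operations
Total cost = (165 * 1) + (1 * 993)
Total cost = 165 + 993 = 1158
Amortized = 1158 / 166 = 6.9759

6.9759


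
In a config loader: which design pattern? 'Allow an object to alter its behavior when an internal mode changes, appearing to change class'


This matches the State pattern

State


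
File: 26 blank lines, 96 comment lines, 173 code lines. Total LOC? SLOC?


Total LOC = blank + comment + code
Total LOC = 26 + 96 + 173 = 295
SLOC (source only) = code = 173

Total LOC: 295, SLOC: 173
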